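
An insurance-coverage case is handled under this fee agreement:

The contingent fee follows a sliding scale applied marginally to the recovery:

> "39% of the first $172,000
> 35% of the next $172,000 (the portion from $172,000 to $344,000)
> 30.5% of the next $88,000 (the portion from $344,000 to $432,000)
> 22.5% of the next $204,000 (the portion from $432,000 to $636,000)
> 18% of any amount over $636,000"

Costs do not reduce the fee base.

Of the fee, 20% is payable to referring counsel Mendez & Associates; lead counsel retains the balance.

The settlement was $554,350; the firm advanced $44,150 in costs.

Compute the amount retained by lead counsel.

$145,319.00

Fee base is the gross recovery, $554,350; costs are reimbursed separately.
First $172,000 at 39% = $67,080.00
Next $172,000 at 35% = $60,200.00
Next $88,000 at 30.5% = $26,840.00
Remaining $122,350 at 22.5% = $27,528.75
Fee: $67,080.00 + $60,200.00 + $26,840.00 + $27,528.75 = $181,648.75
Referral share: 20% of $181,648.75 = $36,329.75; lead counsel retains $181,648.75 − $36,329.75 = $145,319.00.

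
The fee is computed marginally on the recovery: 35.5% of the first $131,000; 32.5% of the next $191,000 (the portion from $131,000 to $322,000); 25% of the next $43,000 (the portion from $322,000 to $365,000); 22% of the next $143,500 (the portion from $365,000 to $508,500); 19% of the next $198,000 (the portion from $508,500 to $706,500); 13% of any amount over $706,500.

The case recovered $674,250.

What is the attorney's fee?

First $131,000 at 35.5% = $46,505.00
Next $191,000 at 32.5% = $62,075.00
Next $43,000 at 25% = $10,750.00
Next $143,500 at 22% = $31,570.00
Remaining $165,750 at 19% = $31,492.50
Fee: $46,505.00 + $62,075.00 + $10,750.00 + $31,570.00 + $31,492.50 = $182,392.50

$182,392.50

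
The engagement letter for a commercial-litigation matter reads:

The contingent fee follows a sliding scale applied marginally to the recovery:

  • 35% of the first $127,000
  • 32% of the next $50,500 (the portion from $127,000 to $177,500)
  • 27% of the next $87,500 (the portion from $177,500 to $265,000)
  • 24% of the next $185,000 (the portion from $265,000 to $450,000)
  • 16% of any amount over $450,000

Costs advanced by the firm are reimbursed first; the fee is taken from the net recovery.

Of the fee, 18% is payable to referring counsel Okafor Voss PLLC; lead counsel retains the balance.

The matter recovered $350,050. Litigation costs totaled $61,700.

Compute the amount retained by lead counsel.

Fee base (net of costs): $350,050 − $61,700 = $288,350
First $127,000 at 35% = $44,450.00
Next $50,500 at 32% = $16,160.00
Next $87,500 at 27% = $23,625.00
Remaining $23,350 at 24% = $5,604.00
Fee: $44,450.00 + $16,160.00 + $23,625.00 + $5,604.00 = $89,839.00
Referral share: 18% of $89,839.00 = $16,171.02; lead counsel retains $89,839.00 − $16,171.02 = $73,667.98.

$73,667.98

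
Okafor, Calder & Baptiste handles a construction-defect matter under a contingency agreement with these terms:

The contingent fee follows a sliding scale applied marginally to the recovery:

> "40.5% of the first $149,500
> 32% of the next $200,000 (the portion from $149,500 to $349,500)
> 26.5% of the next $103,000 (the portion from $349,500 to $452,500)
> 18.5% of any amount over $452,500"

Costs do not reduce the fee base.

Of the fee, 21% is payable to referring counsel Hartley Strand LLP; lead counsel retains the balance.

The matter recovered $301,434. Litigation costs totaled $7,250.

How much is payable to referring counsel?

$22,924.94

Fee base is the gross recovery, $301,434; costs are reimbursed separately.
First $149,500 at 40.5% = $60,547.50
Remaining $151,934 at 32% = $48,618.88
Fee: $60,547.50 + $48,618.88 = $109,166.38
Referral share: 21% of $109,166.38 = $22,924.94; lead counsel retains $109,166.38 − $22,924.94 = $86,241.44.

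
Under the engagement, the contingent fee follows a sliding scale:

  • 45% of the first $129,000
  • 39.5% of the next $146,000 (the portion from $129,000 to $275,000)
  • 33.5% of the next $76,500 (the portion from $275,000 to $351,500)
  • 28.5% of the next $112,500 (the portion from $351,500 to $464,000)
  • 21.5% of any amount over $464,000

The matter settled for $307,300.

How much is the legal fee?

First $129,000 at 45% = $58,050.00
Next $146,000 at 39.5% = $57,670.00
Remaining $32,300 at 33.5% = $10,820.50
Fee: $58,050.00 + $57,670.00 + $10,820.50 = $126,540.50

$126,540.50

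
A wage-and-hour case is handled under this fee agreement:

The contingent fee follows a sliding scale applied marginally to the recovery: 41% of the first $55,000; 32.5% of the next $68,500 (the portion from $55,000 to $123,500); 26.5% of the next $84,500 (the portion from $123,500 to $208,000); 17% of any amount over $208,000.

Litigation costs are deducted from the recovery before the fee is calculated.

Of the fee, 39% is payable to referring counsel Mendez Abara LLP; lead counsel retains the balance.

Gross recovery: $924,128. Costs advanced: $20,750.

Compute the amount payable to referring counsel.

Fee base (net of costs): $924,128 − $20,750 = $903,378
First $55,000 at 41% = $22,550.00
Next $68,500 at 32.5% = $22,262.50
Next $84,500 at 26.5% = $22,392.50
Remaining $695,378 at 17% = $118,214.26
Fee: $22,550.00 + $22,262.50 + $22,392.50 + $118,214.26 = $185,419.26
Referral share: 39% of $185,419.26 = $72,313.51; lead counsel retains $185,419.26 − $72,313.51 = $113,105.75.

$72,313.51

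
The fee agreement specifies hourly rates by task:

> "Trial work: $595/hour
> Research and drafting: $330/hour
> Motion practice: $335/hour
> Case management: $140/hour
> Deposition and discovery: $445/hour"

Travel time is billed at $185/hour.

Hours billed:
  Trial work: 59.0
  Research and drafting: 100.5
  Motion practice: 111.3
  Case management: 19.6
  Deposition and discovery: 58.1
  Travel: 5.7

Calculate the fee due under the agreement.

Trial work: 59.0 × $595 = $35,105.00
Research and drafting: 100.5 × $330 = $33,165.00
Motion practice: 111.3 × $335 = $37,285.50
Case management: 19.6 × $140 = $2,744.00
Deposition and discovery: 58.1 × $445 = $25,854.50
Subtotal: $35,105.00 + $33,165.00 + $37,285.50 + $2,744.00 + $25,854.50 = $134,154.00
Travel: 5.7 × $185 = $1,054.50
Total: $134,154.00 + $1,054.50 = $135,208.50

$135,208.50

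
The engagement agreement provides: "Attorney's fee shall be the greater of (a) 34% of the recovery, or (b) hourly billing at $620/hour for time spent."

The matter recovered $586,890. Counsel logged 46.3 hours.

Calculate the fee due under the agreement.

(a) 34% of $586,890 = $199,542.60
(b) 46.3 × $620 = $28,706.00
The greater is (a): $199,542.60.

$199,542.60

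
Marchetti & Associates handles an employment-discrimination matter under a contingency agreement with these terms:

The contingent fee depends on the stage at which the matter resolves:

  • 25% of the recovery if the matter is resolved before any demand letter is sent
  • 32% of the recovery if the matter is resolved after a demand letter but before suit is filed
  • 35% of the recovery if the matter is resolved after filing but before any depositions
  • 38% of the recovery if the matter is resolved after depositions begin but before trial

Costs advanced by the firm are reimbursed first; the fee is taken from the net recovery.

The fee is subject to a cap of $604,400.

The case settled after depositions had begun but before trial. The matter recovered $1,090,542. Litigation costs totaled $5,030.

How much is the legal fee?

Fee base (net of costs): $1,090,542 − $5,030 = $1,085,512
The matter settled after depositions had begun but before trial, so the 38% rate applies.
$1,085,512 × 38% = $412,494.56
$412,494.56 is under the $604,400 cap.

$412,494.56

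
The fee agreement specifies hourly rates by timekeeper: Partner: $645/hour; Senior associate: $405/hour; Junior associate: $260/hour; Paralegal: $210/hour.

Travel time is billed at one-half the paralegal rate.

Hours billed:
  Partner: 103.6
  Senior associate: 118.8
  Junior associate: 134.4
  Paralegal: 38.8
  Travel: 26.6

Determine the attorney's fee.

$160,821.00

Partner: 103.6 × $645 = $66,822.00
Senior associate: 118.8 × $405 = $48,114.00
Junior associate: 134.4 × $260 = $34,944.00
Paralegal: 38.8 × $210 = $8,148.00
Subtotal: $66,822.00 + $48,114.00 + $34,944.00 + $8,148.00 = $158,028.00
Travel: 26.6 × ($210 ÷ 2) = 26.6 × $105.00 = $2,793.00
Total: $158,028.00 + $2,793.00 = $160,821.00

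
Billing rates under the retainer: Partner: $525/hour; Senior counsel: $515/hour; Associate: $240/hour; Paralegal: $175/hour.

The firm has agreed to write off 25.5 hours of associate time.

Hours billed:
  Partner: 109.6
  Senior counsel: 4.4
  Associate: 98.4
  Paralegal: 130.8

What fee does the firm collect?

$100,192.00

Partner: 109.6 × $525 = $57,540.00
Senior counsel: 4.4 × $515 = $2,266.00
Associate: 98.4 × $240 = $23,616.00
Paralegal: 130.8 × $175 = $22,890.00
Subtotal: $106,312.00
Write-off: 25.5 × $240 = $6,120.00
Total: $106,312.00 − $6,120.00 = $100,192.00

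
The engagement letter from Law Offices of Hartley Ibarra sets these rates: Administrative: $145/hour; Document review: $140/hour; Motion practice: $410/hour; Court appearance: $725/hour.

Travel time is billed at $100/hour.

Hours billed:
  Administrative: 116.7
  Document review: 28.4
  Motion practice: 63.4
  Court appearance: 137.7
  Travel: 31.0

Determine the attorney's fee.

$149,824.00

Administrative: 116.7 × $145 = $16,921.50
Document review: 28.4 × $140 = $3,976.00
Motion practice: 63.4 × $410 = $25,994.00
Court appearance: 137.7 × $725 = $99,832.50
Subtotal: $16,921.50 + $3,976.00 + $25,994.00 + $99,832.50 = $146,724.00
Travel: 31.0 × $100 = $3,100.00
Total: $146,724.00 + $3,100.00 = $149,824.00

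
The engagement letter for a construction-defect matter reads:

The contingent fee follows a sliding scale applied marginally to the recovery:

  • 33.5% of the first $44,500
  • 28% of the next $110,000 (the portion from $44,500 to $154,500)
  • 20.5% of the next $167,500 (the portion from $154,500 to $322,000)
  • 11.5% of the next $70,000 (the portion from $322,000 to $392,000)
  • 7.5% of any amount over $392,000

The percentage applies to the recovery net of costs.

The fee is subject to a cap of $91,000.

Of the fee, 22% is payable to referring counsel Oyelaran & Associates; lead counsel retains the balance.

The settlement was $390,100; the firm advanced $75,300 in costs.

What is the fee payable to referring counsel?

$17,285.18

Fee base (net of costs): $390,100 − $75,300 = $314,800
First $44,500 at 33.5% = $14,907.50
Next $110,000 at 28% = $30,800.00
Remaining $160,300 at 20.5% = $32,861.50
Fee: $14,907.50 + $30,800.00 + $32,861.50 = $78,569.00
$78,569.00 is under the $91,000 cap.
Referral share: 22% of $78,569.00 = $17,285.18; lead counsel retains $78,569.00 − $17,285.18 = $61,283.82.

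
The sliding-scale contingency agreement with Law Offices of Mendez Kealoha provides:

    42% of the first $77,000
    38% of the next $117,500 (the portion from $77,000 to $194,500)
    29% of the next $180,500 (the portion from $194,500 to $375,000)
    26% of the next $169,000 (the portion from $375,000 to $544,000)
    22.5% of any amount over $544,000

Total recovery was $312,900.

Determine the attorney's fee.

First $77,000 at 42% = $32,340.00
Next $117,500 at 38% = $44,650.00
Remaining $118,400 at 29% = $34,336.00
Fee: $32,340.00 + $44,650.00 + $34,336.00 = $111,326.00

$111,326.00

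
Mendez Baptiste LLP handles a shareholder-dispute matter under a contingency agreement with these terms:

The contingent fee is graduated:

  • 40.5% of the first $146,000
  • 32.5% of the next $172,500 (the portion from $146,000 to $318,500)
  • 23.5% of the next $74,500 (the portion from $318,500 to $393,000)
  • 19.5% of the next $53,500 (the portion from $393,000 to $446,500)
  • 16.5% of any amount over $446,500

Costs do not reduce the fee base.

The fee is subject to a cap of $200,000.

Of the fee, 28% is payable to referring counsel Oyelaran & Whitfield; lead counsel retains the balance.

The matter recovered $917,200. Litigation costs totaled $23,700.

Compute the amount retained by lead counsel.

$144,000.00

Fee base is the gross recovery, $917,200; costs are reimbursed separately.
First $146,000 at 40.5% = $59,130.00
Next $172,500 at 32.5% = $56,062.50
Next $74,500 at 23.5% = $17,507.50
Next $53,500 at 19.5% = $10,432.50
Remaining $470,700 at 16.5% = $77,665.50
Fee: $59,130.00 + $56,062.50 + $17,507.50 + $10,432.50 + $77,665.50 = $220,798.00
$220,798.00 exceeds the $200,000 cap, so the fee is capped at $200,000.00.
Referral share: 28% of $200,000.00 = $56,000.00; lead counsel retains $200,000.00 − $56,000.00 = $144,000.00.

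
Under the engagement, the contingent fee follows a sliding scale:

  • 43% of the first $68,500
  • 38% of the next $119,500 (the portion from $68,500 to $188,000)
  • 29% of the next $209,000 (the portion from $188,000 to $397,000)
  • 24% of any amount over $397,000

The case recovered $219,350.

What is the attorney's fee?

$83,956.50

First $68,500 at 43% = $29,455.00
Next $119,500 at 38% = $45,410.00
Remaining $31,350 at 29% = $9,091.50
Fee: $29,455.00 + $45,410.00 + $9,091.50 = $83,956.50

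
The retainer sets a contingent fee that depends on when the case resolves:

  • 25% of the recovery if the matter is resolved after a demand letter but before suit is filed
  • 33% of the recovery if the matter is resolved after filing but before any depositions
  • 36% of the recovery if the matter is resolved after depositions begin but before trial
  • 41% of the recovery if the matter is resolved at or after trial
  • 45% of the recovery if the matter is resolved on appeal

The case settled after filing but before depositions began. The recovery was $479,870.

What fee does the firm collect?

The matter settled after filing but before depositions began, so the 33% rate applies.
$479,870 × 33% = $158,357.10

$158,357.10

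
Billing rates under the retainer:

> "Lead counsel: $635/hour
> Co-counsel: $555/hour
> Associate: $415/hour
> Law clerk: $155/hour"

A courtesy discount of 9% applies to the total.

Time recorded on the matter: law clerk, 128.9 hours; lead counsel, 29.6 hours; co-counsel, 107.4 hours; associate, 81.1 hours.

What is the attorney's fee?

Lead counsel: 29.6 × $635 = $18,796.00
Co-counsel: 107.4 × $555 = $59,607.00
Associate: 81.1 × $415 = $33,656.50
Law clerk: 128.9 × $155 = $19,979.50
Subtotal: $132,039.00
Less 9% discount: −$11,883.51
Total: $132,039.00 − $11,883.51 = $120,155.49

$120,155.49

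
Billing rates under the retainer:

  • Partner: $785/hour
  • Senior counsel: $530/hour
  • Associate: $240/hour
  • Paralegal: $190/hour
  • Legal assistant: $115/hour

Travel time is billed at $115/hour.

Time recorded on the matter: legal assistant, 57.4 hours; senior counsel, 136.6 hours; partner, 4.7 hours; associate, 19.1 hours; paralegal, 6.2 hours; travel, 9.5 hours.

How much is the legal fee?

Partner: 4.7 × $785 = $3,689.50
Senior counsel: 136.6 × $530 = $72,398.00
Associate: 19.1 × $240 = $4,584.00
Paralegal: 6.2 × $190 = $1,178.00
Legal assistant: 57.4 × $115 = $6,601.00
Subtotal: $3,689.50 + $72,398.00 + $4,584.00 + $1,178.00 + $6,601.00 = $88,450.50
Travel: 9.5 × $115 = $1,092.50
Total: $88,450.50 + $1,092.50 = $89,543.00

$89,543.00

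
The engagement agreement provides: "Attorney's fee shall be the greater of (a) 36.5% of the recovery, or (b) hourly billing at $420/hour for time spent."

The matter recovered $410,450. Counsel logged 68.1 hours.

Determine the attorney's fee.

$149,814.25

(a) 36.5% of $410,450 = $149,814.25
(b) 68.1 × $420 = $28,602.00
The greater is (a): $149,814.25.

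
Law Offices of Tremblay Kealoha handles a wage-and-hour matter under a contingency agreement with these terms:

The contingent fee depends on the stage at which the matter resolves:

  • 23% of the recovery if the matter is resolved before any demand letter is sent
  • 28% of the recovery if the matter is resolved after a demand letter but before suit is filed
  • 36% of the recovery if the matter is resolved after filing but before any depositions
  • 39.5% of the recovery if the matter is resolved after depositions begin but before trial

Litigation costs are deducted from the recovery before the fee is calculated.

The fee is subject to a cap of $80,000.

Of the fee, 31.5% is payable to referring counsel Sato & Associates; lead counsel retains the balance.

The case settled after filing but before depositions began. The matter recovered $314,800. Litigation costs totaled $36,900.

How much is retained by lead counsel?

Fee base (net of costs): $314,800 − $36,900 = $277,900
The matter settled after filing but before depositions began, so the 36% rate applies.
$277,900 × 36% = $100,044.00
$100,044.00 exceeds the $80,000 cap, so the fee is capped at $80,000.00.
Referral share: 31.5% of $80,000.00 = $25,200.00; lead counsel retains $80,000.00 − $25,200.00 = $54,800.00.

$54,800.00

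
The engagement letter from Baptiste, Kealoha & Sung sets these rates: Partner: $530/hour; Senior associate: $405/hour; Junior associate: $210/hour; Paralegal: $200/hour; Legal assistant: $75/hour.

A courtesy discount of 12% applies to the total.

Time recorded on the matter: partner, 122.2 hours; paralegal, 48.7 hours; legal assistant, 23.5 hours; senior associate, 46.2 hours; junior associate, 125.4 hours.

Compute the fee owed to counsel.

$106,755.88

Partner: 122.2 × $530 = $64,766.00
Senior associate: 46.2 × $405 = $18,711.00
Junior associate: 125.4 × $210 = $26,334.00
Paralegal: 48.7 × $200 = $9,740.00
Legal assistant: 23.5 × $75 = $1,762.50
Subtotal: $121,313.50
Less 12% discount: −$14,557.62
Total: $121,313.50 − $14,557.62 = $106,755.88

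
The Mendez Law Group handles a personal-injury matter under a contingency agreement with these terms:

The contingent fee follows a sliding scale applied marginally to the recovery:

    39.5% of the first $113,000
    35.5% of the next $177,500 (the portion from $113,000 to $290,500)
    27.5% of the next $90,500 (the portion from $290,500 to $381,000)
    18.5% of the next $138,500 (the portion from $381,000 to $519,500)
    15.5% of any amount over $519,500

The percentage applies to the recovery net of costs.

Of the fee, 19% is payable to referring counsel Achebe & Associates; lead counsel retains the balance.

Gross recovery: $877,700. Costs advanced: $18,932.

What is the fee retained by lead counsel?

Fee base (net of costs): $877,700 − $18,932 = $858,768
First $113,000 at 39.5% = $44,635.00
Next $177,500 at 35.5% = $63,012.50
Next $90,500 at 27.5% = $24,887.50
Next $138,500 at 18.5% = $25,622.50
Remaining $339,268 at 15.5% = $52,586.54
Fee: $44,635.00 + $63,012.50 + $24,887.50 + $25,622.50 + $52,586.54 = $210,744.04
Referral share: 19% of $210,744.04 = $40,041.37; lead counsel retains $210,744.04 − $40,041.37 = $170,702.67.

$170,702.67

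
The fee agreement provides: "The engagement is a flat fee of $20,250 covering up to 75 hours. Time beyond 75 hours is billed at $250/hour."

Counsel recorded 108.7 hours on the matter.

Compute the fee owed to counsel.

$28,675.00

Flat fee: $20,250.00
Excess hours: 108.7 − 75 = 33.7
Overrun: 33.7 × $250 = $8,425.00
Total: $20,250.00 + $8,425.00 = $28,675.00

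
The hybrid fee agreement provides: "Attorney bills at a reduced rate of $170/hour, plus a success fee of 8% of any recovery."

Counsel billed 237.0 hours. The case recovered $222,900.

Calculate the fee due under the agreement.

$58,122.00

Hourly: 237.0 × $170 = $40,290.00
Success fee: 8% of $222,900 = $17,832.00
Total: $40,290.00 + $17,832.00 = $58,122.00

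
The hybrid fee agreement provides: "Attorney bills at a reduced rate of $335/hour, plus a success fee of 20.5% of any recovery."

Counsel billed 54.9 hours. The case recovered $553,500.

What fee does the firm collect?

$131,859.00

Hourly: 54.9 × $335 = $18,391.50
Success fee: 20.5% of $553,500 = $113,467.50
Total: $18,391.50 + $113,467.50 = $131,859.00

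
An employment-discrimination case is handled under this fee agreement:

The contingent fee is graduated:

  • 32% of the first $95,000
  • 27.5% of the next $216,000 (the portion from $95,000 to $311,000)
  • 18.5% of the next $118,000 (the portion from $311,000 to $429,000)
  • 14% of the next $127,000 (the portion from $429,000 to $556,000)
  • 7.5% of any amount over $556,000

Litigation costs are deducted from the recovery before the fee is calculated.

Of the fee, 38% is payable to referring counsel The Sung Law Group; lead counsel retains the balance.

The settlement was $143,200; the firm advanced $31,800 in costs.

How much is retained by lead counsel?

Fee base (net of costs): $143,200 − $31,800 = $111,400
First $95,000 at 32% = $30,400.00
Remaining $16,400 at 27.5% = $4,510.00
Fee: $30,400.00 + $4,510.00 = $34,910.00
Referral share: 38% of $34,910.00 = $13,265.80; lead counsel retains $34,910.00 − $13,265.80 = $21,644.20.

$21,644.20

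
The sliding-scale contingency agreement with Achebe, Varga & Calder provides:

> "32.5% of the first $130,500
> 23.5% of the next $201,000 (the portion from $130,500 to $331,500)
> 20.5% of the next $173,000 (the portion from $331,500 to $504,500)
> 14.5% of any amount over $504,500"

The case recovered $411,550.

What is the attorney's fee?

First $130,500 at 32.5% = $42,412.50
Next $201,000 at 23.5% = $47,235.00
Remaining $80,050 at 20.5% = $16,410.25
Fee: $42,412.50 + $47,235.00 + $16,410.25 = $106,057.75

$106,057.75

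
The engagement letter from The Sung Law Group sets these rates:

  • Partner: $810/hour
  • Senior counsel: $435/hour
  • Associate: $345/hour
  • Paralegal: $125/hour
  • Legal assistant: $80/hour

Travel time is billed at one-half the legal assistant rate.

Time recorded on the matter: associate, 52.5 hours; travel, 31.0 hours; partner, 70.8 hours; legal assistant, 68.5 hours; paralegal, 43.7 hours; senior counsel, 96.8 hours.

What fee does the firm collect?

Partner: 70.8 × $810 = $57,348.00
Senior counsel: 96.8 × $435 = $42,108.00
Associate: 52.5 × $345 = $18,112.50
Paralegal: 43.7 × $125 = $5,462.50
Legal assistant: 68.5 × $80 = $5,480.00
Subtotal: $57,348.00 + $42,108.00 + $18,112.50 + $5,462.50 + $5,480.00 = $128,511.00
Travel: 31.0 × ($80 ÷ 2) = 31.0 × $40.00 = $1,240.00
Total: $128,511.00 + $1,240.00 = $129,751.00

$129,751.00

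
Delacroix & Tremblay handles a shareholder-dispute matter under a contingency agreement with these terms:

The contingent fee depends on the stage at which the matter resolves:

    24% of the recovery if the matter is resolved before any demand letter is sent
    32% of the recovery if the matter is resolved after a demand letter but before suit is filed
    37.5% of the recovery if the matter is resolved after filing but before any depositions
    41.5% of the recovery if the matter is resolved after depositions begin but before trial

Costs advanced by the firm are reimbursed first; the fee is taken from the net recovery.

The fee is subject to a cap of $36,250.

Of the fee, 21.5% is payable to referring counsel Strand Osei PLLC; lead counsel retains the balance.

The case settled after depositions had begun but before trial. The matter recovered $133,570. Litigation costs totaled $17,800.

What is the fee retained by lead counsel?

$28,456.25

Fee base (net of costs): $133,570 − $17,800 = $115,770
The matter settled after depositions had begun but before trial, so the 41.5% rate applies.
$115,770 × 41.5% = $48,044.55
$48,044.55 exceeds the $36,250 cap, so the fee is capped at $36,250.00.
Referral share: 21.5% of $36,250.00 = $7,793.75; lead counsel retains $36,250.00 − $7,793.75 = $28,456.25.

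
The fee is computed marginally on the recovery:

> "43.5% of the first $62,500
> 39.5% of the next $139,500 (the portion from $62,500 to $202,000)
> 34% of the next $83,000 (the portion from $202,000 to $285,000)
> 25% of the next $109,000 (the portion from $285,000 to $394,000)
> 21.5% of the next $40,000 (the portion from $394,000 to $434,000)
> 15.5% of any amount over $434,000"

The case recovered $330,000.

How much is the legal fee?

$121,760.00

First $62,500 at 43.5% = $27,187.50
Next $139,500 at 39.5% = $55,102.50
Next $83,000 at 34% = $28,220.00
Remaining $45,000 at 25% = $11,250.00
Fee: $27,187.50 + $55,102.50 + $28,220.00 + $11,250.00 = $121,760.00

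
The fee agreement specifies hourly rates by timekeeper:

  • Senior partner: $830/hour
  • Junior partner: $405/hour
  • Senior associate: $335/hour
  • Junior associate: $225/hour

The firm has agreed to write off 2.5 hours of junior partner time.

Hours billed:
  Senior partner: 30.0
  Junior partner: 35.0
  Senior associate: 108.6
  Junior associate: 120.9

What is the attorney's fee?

$101,646.00

Senior partner: 30.0 × $830 = $24,900.00
Junior partner: 35.0 × $405 = $14,175.00
Senior associate: 108.6 × $335 = $36,381.00
Junior associate: 120.9 × $225 = $27,202.50
Subtotal: $102,658.50
Write-off: 2.5 × $405 = $1,012.50
Total: $102,658.50 − $1,012.50 = $101,646.00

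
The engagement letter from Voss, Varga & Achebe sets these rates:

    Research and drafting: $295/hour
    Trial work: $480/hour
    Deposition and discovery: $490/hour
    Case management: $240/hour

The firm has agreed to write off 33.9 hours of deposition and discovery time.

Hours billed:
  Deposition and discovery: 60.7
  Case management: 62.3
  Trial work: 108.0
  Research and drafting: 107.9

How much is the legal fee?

Research and drafting: 107.9 × $295 = $31,830.50
Trial work: 108.0 × $480 = $51,840.00
Deposition and discovery: 60.7 × $490 = $29,743.00
Case management: 62.3 × $240 = $14,952.00
Subtotal: $128,365.50
Write-off: 33.9 × $490 = $16,611.00
Total: $128,365.50 − $16,611.00 = $111,754.50

$111,754.50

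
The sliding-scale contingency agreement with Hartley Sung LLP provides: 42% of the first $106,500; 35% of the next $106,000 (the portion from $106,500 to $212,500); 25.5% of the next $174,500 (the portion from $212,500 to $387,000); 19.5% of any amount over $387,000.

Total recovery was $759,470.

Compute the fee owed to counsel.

First $106,500 at 42% = $44,730.00
Next $106,000 at 35% = $37,100.00
Next $174,500 at 25.5% = $44,497.50
Remaining $372,470 at 19.5% = $72,631.65
Fee: $44,730.00 + $37,100.00 + $44,497.50 + $72,631.65 = $198,959.15

$198,959.15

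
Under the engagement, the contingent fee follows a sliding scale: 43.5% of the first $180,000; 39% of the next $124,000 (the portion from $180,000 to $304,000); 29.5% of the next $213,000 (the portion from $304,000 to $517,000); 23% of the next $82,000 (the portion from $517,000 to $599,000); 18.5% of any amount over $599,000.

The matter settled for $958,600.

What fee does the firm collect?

$274,881.00

First $180,000 at 43.5% = $78,300.00
Next $124,000 at 39% = $48,360.00
Next $213,000 at 29.5% = $62,835.00
Next $82,000 at 23% = $18,860.00
Remaining $359,600 at 18.5% = $66,526.00
Fee: $78,300.00 + $48,360.00 + $62,835.00 + $18,860.00 + $66,526.00 = $274,881.00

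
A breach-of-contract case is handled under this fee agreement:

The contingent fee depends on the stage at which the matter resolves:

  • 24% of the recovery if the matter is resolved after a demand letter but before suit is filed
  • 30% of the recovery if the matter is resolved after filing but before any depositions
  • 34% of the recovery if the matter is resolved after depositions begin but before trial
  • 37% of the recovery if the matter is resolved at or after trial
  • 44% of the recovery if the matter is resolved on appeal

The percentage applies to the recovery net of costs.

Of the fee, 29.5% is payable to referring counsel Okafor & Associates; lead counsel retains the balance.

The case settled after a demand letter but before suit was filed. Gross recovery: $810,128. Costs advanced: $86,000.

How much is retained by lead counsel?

Fee base (net of costs): $810,128 − $86,000 = $724,128
The matter settled after a demand letter but before suit was filed, so the 24% rate applies.
$724,128 × 24% = $173,790.72
Referral share: 29.5% of $173,790.72 = $51,268.26; lead counsel retains $173,790.72 − $51,268.26 = $122,522.46.

$122,522.46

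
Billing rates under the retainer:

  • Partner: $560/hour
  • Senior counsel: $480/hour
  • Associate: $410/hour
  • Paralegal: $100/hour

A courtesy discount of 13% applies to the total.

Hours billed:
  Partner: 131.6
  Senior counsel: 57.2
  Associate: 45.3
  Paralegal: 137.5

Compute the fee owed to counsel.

$116,123.25

Partner: 131.6 × $560 = $73,696.00
Senior counsel: 57.2 × $480 = $27,456.00
Associate: 45.3 × $410 = $18,573.00
Paralegal: 137.5 × $100 = $13,750.00
Subtotal: $133,475.00
Less 13% discount: −$17,351.75
Total: $133,475.00 − $17,351.75 = $116,123.25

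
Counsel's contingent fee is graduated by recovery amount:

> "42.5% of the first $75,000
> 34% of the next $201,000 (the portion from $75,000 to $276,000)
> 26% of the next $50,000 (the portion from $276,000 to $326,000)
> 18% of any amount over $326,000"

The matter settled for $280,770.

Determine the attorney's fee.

First $75,000 at 42.5% = $31,875.00
Next $201,000 at 34% = $68,340.00
Remaining $4,770 at 26% = $1,240.20
Fee: $31,875.00 + $68,340.00 + $1,240.20 = $101,455.20

$101,455.20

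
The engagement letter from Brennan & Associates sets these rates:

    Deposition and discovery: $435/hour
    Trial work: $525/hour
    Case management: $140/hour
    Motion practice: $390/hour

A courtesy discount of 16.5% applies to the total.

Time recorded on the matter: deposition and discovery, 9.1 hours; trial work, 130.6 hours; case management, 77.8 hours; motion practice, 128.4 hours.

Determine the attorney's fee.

$111,465.40

Deposition and discovery: 9.1 × $435 = $3,958.50
Trial work: 130.6 × $525 = $68,565.00
Case management: 77.8 × $140 = $10,892.00
Motion practice: 128.4 × $390 = $50,076.00
Subtotal: $133,491.50
Less 16.5% discount: −$22,026.10
Total: $133,491.50 − $22,026.10 = $111,465.40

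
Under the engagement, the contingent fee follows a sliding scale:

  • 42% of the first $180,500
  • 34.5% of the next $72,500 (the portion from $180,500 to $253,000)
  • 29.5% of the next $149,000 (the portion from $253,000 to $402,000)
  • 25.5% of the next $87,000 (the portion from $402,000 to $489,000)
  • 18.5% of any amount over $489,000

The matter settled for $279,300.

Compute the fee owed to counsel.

$108,581.00

First $180,500 at 42% = $75,810.00
Next $72,500 at 34.5% = $25,012.50
Remaining $26,300 at 29.5% = $7,758.50
Fee: $75,810.00 + $25,012.50 + $7,758.50 = $108,581.00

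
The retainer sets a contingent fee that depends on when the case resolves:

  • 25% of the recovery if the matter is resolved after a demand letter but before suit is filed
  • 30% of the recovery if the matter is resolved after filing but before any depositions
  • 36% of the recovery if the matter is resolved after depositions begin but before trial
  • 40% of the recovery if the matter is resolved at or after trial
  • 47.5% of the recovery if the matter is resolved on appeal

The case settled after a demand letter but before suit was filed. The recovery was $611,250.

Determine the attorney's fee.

The matter settled after a demand letter but before suit was filed, so the 25% rate applies.
$611,250 × 25% = $152,812.50

$152,812.50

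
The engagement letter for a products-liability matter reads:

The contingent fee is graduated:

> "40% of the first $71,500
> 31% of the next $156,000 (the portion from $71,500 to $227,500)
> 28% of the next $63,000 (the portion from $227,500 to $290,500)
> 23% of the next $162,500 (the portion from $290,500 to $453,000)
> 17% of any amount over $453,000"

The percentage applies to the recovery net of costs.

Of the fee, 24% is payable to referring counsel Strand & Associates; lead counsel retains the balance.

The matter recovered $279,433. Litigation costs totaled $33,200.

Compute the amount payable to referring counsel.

$19,729.26

Fee base (net of costs): $279,433 − $33,200 = $246,233
First $71,500 at 40% = $28,600.00
Next $156,000 at 31% = $48,360.00
Remaining $18,733 at 28% = $5,245.24
Fee: $28,600.00 + $48,360.00 + $5,245.24 = $82,205.24
Referral share: 24% of $82,205.24 = $19,729.26; lead counsel retains $82,205.24 − $19,729.26 = $62,475.98.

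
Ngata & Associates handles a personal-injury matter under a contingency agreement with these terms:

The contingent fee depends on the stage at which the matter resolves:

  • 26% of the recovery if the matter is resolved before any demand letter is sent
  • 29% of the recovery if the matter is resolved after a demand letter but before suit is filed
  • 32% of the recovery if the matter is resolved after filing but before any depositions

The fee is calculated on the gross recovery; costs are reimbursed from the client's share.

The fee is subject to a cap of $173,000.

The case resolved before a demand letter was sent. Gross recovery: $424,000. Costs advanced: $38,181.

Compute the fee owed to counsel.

$110,240.00

Fee base is the gross recovery, $424,000; costs are reimbursed separately.
The matter resolved before a demand letter was sent, so the 26% rate applies.
$424,000 × 26% = $110,240.00
$110,240.00 is under the $173,000 cap.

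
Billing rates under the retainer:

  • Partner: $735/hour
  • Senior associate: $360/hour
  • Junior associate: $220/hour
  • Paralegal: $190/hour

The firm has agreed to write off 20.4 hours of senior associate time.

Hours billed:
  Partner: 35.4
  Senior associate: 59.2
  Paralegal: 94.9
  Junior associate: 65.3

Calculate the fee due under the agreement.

Partner: 35.4 × $735 = $26,019.00
Senior associate: 59.2 × $360 = $21,312.00
Junior associate: 65.3 × $220 = $14,366.00
Paralegal: 94.9 × $190 = $18,031.00
Subtotal: $79,728.00
Write-off: 20.4 × $360 = $7,344.00
Total: $79,728.00 − $7,344.00 = $72,384.00

$72,384.00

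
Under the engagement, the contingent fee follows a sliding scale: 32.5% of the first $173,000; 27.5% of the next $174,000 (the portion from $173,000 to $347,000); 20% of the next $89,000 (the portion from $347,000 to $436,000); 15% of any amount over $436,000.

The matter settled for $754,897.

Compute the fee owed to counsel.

$169,709.55

First $173,000 at 32.5% = $56,225.00
Next $174,000 at 27.5% = $47,850.00
Next $89,000 at 20% = $17,800.00
Remaining $318,897 at 15% = $47,834.55
Fee: $56,225.00 + $47,850.00 + $17,800.00 + $47,834.55 = $169,709.55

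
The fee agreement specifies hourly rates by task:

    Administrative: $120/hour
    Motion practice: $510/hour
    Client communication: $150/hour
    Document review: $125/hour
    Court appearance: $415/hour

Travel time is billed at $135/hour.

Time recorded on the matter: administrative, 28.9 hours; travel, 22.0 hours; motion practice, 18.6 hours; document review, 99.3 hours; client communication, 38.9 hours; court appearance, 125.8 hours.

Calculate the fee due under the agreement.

$86,378.50

Administrative: 28.9 × $120 = $3,468.00
Motion practice: 18.6 × $510 = $9,486.00
Client communication: 38.9 × $150 = $5,835.00
Document review: 99.3 × $125 = $12,412.50
Court appearance: 125.8 × $415 = $52,207.00
Subtotal: $3,468.00 + $9,486.00 + $5,835.00 + $12,412.50 + $52,207.00 = $83,408.50
Travel: 22.0 × $135 = $2,970.00
Total: $83,408.50 + $2,970.00 = $86,378.50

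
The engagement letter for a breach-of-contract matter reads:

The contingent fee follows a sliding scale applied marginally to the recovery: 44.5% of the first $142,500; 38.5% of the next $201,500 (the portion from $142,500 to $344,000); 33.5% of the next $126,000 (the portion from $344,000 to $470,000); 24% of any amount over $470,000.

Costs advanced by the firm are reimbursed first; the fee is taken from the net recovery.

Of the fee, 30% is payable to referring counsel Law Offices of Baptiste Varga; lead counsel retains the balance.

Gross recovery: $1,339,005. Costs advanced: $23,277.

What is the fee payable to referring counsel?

$115,852.42

Fee base (net of costs): $1,339,005 − $23,277 = $1,315,728
First $142,500 at 44.5% = $63,412.50
Next $201,500 at 38.5% = $77,577.50
Next $126,000 at 33.5% = $42,210.00
Remaining $845,728 at 24% = $202,974.72
Fee: $63,412.50 + $77,577.50 + $42,210.00 + $202,974.72 = $386,174.72
Referral share: 30% of $386,174.72 = $115,852.42; lead counsel retains $386,174.72 − $115,852.42 = $270,322.30.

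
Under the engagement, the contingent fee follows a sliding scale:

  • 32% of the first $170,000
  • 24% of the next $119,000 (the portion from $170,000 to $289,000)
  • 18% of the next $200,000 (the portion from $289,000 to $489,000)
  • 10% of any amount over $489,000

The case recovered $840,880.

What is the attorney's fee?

$154,148.00

First $170,000 at 32% = $54,400.00
Next $119,000 at 24% = $28,560.00
Next $200,000 at 18% = $36,000.00
Remaining $351,880 at 10% = $35,188.00
Fee: $54,400.00 + $28,560.00 + $36,000.00 + $35,188.00 = $154,148.00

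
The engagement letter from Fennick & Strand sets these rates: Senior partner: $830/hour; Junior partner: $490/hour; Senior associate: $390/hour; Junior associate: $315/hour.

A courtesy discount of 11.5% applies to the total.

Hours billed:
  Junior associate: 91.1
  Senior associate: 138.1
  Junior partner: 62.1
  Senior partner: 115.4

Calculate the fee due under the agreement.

$184,758.35

Senior partner: 115.4 × $830 = $95,782.00
Junior partner: 62.1 × $490 = $30,429.00
Senior associate: 138.1 × $390 = $53,859.00
Junior associate: 91.1 × $315 = $28,696.50
Subtotal: $208,766.50
Less 11.5% discount: −$24,008.15
Total: $208,766.50 − $24,008.15 = $184,758.35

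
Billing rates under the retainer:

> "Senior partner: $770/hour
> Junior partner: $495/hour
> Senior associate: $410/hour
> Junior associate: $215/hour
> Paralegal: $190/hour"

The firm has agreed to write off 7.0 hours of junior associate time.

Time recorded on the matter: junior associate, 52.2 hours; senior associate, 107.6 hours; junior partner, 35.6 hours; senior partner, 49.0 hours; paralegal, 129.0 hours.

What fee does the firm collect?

Senior partner: 49.0 × $770 = $37,730.00
Junior partner: 35.6 × $495 = $17,622.00
Senior associate: 107.6 × $410 = $44,116.00
Junior associate: 52.2 × $215 = $11,223.00
Paralegal: 129.0 × $190 = $24,510.00
Subtotal: $135,201.00
Write-off: 7.0 × $215 = $1,505.00
Total: $135,201.00 − $1,505.00 = $133,696.00

$133,696.00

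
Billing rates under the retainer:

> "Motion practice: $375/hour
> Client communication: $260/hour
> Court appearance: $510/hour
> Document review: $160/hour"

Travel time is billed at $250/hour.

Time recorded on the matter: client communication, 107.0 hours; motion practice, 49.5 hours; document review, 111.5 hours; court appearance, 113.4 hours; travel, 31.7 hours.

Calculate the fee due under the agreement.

$129,981.50

Motion practice: 49.5 × $375 = $18,562.50
Client communication: 107.0 × $260 = $27,820.00
Court appearance: 113.4 × $510 = $57,834.00
Document review: 111.5 × $160 = $17,840.00
Subtotal: $18,562.50 + $27,820.00 + $57,834.00 + $17,840.00 = $122,056.50
Travel: 31.7 × $250 = $7,925.00
Total: $122,056.50 + $7,925.00 = $129,981.50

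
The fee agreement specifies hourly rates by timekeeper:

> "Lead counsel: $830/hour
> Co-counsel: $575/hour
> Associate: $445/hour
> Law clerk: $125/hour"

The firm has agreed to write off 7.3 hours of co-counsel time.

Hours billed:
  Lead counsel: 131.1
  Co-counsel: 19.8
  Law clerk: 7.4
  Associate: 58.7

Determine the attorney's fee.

Lead counsel: 131.1 × $830 = $108,813.00
Co-counsel: 19.8 × $575 = $11,385.00
Associate: 58.7 × $445 = $26,121.50
Law clerk: 7.4 × $125 = $925.00
Subtotal: $147,244.50
Write-off: 7.3 × $575 = $4,197.50
Total: $147,244.50 − $4,197.50 = $143,047.00

$143,047.00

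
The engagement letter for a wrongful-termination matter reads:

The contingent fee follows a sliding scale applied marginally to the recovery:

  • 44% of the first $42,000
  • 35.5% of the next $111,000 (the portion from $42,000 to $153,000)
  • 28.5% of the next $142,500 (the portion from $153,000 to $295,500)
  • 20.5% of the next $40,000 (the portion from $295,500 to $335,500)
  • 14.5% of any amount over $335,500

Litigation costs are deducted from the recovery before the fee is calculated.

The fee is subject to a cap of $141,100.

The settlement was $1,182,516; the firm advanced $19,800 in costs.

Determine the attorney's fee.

$141,100.00

Fee base (net of costs): $1,182,516 − $19,800 = $1,162,716
First $42,000 at 44% = $18,480.00
Next $111,000 at 35.5% = $39,405.00
Next $142,500 at 28.5% = $40,612.50
Next $40,000 at 20.5% = $8,200.00
Remaining $827,216 at 14.5% = $119,946.32
Fee: $18,480.00 + $39,405.00 + $40,612.50 + $8,200.00 + $119,946.32 = $226,643.82
$226,643.82 exceeds the $141,100 cap, so the fee is capped at $141,100.00.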